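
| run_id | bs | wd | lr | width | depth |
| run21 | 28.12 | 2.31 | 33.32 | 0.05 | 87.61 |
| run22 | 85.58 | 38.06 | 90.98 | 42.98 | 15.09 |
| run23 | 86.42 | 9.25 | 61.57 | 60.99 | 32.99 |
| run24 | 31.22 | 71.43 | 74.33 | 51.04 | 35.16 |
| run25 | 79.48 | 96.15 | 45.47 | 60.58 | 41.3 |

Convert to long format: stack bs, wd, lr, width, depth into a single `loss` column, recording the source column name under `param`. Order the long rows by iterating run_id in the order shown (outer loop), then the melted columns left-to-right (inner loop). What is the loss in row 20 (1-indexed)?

25 rows total (5 × 5). Row 20: index ⌊(20-1)/5⌋ = 3 into run_id → run24; (20-1) mod 5 = 4 into the melted columns → depth.
So row 20 is (run24, depth, 35.16); loss = 35.16.

35.16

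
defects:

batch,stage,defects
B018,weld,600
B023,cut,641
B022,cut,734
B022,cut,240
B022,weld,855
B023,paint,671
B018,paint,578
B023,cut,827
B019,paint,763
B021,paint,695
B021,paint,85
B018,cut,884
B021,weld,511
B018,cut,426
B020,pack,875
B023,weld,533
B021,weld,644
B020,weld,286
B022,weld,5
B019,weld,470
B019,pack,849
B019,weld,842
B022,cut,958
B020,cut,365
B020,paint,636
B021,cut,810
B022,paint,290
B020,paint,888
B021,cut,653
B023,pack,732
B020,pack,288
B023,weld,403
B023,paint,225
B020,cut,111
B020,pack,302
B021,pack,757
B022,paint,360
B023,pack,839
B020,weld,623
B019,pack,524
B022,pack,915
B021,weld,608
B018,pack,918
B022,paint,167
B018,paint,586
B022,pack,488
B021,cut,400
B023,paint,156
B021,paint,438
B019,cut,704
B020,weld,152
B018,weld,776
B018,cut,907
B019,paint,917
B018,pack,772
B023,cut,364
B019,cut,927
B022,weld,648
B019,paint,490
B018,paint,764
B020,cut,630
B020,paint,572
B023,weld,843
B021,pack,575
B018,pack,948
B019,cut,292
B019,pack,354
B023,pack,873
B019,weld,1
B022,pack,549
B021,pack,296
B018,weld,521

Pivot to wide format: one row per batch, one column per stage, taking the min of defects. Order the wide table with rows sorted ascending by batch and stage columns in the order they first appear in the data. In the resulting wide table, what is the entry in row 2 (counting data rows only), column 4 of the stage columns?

With rows sorted ascending by batch, row 2 is batch=B019. stage columns in first-appearance order: weld, cut, paint, pack; column 4 is pack.
Long rows with batch=B019, stage=pack: min(849, 524, 354) = 354.

354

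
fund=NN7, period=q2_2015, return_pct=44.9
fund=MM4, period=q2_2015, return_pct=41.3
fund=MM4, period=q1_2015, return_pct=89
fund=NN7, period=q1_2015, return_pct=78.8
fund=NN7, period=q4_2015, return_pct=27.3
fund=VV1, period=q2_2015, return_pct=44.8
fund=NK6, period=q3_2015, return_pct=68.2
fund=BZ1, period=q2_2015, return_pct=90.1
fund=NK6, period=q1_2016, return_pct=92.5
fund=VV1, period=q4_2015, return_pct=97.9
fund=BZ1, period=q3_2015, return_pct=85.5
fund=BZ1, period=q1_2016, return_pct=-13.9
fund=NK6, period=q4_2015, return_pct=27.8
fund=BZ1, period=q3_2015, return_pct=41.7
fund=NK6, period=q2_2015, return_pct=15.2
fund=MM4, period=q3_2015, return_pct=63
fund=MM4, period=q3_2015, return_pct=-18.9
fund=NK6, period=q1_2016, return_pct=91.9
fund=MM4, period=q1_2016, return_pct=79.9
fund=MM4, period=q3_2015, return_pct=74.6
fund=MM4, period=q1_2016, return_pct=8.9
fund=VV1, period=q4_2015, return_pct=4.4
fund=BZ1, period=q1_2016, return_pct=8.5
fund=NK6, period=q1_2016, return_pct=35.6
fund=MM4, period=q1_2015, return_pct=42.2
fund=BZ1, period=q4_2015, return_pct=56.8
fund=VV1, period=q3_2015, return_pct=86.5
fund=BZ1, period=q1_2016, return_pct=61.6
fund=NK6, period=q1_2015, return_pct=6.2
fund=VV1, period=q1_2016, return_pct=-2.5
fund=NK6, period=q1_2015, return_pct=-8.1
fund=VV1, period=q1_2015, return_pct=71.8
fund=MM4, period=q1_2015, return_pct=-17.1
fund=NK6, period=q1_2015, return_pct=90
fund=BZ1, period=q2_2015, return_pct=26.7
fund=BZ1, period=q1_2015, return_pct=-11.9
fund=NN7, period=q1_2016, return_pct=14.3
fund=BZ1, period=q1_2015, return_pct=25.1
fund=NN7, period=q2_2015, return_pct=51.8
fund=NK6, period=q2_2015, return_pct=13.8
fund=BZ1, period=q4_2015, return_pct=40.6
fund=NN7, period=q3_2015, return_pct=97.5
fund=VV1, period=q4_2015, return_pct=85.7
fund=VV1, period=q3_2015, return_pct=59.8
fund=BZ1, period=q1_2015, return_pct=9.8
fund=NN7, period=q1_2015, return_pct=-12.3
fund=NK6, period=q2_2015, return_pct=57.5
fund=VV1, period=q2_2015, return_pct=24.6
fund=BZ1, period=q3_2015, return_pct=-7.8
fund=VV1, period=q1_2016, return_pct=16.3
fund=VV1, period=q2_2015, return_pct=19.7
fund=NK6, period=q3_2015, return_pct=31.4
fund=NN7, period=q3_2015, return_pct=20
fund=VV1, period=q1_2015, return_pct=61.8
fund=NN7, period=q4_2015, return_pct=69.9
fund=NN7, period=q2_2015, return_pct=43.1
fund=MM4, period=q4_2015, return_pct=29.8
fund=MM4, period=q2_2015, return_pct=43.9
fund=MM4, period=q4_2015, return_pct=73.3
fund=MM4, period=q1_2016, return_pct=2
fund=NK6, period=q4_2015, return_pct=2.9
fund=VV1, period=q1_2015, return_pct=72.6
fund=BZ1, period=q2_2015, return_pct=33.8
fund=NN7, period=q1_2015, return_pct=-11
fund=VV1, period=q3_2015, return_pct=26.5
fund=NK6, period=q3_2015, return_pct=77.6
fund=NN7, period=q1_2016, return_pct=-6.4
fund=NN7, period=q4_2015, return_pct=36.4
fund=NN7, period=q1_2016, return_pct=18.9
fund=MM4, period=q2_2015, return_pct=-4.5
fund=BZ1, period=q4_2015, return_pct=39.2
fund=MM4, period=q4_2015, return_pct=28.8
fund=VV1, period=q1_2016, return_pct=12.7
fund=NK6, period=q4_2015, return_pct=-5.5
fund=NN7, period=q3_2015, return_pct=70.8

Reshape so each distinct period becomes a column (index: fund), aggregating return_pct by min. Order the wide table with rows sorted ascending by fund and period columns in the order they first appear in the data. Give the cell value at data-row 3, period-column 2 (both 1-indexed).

-8.1

With rows sorted ascending by fund, row 3 is fund=NK6. period columns in first-appearance order: q2_2015, q1_2015, q4_2015, q3_2015, q1_2016; column 2 is q1_2015.
Long rows with fund=NK6, period=q1_2015: min(6.2, -8.1, 90) = -8.1.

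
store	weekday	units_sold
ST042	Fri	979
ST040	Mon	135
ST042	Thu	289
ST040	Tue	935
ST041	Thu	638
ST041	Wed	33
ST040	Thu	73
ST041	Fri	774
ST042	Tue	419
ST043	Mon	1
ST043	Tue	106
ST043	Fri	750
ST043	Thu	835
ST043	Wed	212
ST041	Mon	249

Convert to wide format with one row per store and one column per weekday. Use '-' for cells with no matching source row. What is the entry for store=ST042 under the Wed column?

-

No long-format row has store=ST042 and weekday=Wed, so the cell is -.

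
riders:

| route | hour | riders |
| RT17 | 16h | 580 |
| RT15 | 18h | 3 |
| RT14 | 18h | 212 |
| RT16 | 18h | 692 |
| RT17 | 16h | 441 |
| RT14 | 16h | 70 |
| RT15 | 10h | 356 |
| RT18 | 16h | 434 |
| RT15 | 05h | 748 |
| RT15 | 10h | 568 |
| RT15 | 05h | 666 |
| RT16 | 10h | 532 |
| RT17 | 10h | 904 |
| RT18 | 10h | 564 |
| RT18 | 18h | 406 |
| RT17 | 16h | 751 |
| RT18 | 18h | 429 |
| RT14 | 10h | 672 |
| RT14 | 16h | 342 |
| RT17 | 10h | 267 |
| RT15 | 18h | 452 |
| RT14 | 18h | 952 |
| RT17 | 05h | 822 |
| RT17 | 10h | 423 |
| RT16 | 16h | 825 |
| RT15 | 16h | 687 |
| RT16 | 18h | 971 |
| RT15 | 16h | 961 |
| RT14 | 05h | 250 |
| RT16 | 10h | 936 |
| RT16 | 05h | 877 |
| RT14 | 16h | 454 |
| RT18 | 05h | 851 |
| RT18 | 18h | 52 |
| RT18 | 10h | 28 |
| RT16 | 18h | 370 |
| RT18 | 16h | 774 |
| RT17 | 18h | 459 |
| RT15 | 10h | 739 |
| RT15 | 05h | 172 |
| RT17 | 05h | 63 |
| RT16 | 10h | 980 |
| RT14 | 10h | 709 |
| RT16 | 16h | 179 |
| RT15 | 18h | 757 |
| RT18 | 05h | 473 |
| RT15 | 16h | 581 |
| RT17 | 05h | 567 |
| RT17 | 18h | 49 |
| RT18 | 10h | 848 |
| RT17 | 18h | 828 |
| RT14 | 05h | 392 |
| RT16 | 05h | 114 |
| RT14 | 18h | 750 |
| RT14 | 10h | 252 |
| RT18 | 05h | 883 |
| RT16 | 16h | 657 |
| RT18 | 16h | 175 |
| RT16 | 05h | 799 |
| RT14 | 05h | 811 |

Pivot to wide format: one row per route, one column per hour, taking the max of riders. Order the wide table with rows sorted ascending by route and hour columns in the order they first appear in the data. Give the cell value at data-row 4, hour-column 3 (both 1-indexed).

With rows sorted ascending by route, row 4 is route=RT17. hour columns in first-appearance order: 16h, 18h, 10h, 05h; column 3 is 10h.
Long rows with route=RT17, hour=10h: max(904, 267, 423) = 904.

904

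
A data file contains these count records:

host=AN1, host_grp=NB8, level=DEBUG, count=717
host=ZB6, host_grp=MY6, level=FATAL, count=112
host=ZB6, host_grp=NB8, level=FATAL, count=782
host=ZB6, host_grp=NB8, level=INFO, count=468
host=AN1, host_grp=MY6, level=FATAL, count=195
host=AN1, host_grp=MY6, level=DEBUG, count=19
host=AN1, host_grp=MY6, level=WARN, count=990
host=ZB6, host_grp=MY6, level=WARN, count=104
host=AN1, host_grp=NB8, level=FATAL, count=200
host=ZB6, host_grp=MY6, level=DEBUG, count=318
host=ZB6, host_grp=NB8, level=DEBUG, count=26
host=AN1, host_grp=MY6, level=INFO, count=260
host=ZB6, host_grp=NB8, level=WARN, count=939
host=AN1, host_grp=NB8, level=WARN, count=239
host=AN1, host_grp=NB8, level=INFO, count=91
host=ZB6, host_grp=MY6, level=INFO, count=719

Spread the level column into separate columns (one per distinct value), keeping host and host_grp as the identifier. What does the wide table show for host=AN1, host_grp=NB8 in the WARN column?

Wide layout: rows indexed by host and host_grp, columns are the 4 distinct level values (DEBUG, FATAL, INFO, WARN).
Cell (host=AN1, host_grp=NB8, level=WARN) draws from the long row where host=AN1, host_grp=NB8 and level=WARN, which has count=239.

239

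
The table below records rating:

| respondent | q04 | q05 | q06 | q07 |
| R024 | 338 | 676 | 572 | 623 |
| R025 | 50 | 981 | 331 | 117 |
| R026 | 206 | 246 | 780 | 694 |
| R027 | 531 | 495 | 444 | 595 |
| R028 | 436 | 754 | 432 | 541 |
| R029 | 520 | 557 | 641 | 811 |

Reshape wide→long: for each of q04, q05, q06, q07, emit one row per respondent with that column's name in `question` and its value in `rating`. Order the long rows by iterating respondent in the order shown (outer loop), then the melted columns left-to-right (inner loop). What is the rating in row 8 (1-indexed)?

117

24 rows total (6 × 4). Row 8: index ⌊(8-1)/4⌋ = 1 into respondent → R025; (8-1) mod 4 = 3 into the melted columns → q07.
So row 8 is (R025, q07, 117); rating = 117.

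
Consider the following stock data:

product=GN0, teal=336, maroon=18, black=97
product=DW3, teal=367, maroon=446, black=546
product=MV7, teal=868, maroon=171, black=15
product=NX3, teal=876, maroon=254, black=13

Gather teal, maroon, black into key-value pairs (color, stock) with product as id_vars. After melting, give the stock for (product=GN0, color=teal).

336

Unpivoting turns each (product, wide-column) pair into one long row.
The wide cell at row GN0, column teal holds 336, so the long row (GN0, teal) has stock=336.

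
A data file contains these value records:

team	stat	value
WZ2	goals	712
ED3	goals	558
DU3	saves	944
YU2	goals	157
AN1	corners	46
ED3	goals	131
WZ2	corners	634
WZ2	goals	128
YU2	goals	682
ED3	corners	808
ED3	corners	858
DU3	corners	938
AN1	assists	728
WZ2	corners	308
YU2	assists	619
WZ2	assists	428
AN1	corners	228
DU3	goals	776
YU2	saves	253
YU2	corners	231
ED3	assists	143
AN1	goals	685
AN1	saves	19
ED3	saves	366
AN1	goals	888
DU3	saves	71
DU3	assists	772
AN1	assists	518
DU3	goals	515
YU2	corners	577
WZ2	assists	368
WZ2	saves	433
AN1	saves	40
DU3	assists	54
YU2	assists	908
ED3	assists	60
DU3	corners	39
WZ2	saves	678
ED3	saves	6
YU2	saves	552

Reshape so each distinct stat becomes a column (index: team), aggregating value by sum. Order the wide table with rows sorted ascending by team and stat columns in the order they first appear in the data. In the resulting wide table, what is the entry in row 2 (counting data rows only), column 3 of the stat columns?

977

With rows sorted ascending by team, row 2 is team=DU3. stat columns in first-appearance order: goals, saves, corners, assists; column 3 is corners.
Long rows with team=DU3, stat=corners: 938 + 39 = 977.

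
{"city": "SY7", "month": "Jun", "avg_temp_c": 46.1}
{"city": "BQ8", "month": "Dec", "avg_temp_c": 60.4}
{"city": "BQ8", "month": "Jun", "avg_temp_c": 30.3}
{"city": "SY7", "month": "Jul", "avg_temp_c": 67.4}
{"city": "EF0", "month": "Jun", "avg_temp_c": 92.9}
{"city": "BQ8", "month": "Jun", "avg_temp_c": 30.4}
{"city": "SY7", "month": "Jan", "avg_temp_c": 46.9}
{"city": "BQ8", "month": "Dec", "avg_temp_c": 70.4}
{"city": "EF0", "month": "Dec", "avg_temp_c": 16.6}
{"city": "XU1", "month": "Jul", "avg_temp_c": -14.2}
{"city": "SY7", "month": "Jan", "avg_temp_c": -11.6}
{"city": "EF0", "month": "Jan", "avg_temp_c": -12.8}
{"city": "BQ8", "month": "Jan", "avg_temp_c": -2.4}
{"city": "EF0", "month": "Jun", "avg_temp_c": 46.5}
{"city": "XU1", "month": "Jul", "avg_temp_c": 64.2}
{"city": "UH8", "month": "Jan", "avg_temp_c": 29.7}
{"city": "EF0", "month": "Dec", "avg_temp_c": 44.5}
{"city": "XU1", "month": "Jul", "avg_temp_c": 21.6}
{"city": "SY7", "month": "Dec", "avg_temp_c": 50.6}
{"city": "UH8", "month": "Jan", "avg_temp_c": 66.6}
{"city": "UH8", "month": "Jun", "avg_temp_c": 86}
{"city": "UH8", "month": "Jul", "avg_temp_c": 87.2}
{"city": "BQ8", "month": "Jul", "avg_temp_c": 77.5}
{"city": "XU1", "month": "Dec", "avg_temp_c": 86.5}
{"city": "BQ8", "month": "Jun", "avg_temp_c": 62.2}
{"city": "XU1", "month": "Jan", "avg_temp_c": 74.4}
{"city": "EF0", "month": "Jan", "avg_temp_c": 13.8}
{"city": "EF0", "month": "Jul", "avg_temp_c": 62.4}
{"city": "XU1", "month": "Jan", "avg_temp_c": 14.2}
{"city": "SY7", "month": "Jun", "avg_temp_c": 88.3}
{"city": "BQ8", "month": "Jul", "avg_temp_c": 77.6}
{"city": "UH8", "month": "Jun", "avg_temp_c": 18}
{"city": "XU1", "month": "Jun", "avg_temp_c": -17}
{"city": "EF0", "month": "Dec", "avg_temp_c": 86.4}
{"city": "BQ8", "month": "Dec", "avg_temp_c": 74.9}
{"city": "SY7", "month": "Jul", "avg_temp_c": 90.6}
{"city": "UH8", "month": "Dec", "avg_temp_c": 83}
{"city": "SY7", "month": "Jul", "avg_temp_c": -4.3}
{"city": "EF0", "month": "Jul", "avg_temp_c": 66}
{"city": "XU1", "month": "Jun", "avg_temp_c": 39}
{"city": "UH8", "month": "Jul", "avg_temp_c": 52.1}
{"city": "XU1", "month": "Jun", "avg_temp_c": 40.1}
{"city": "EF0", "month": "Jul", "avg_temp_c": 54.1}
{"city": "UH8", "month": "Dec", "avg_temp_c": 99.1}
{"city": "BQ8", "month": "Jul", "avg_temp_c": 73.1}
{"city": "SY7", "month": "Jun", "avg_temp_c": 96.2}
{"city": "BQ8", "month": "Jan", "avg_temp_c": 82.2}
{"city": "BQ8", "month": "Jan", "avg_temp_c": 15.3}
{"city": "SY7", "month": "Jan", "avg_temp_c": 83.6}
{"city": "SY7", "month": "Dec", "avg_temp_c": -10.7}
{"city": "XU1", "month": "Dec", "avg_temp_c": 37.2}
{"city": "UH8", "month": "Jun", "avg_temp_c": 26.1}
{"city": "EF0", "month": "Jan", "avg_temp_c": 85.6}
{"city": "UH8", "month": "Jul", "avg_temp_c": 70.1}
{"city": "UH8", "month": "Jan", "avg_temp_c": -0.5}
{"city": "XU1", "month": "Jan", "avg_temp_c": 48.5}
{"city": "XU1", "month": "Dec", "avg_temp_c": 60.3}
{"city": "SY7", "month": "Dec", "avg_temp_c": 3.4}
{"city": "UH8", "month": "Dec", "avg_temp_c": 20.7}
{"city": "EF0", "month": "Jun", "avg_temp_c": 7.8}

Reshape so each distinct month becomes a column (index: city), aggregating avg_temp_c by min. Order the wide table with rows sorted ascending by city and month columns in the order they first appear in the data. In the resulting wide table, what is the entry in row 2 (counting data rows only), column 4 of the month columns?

-12.8

With rows sorted ascending by city, row 2 is city=EF0. month columns in first-appearance order: Jun, Dec, Jul, Jan; column 4 is Jan.
Long rows with city=EF0, month=Jan: min(-12.8, 13.8, 85.6) = -12.8.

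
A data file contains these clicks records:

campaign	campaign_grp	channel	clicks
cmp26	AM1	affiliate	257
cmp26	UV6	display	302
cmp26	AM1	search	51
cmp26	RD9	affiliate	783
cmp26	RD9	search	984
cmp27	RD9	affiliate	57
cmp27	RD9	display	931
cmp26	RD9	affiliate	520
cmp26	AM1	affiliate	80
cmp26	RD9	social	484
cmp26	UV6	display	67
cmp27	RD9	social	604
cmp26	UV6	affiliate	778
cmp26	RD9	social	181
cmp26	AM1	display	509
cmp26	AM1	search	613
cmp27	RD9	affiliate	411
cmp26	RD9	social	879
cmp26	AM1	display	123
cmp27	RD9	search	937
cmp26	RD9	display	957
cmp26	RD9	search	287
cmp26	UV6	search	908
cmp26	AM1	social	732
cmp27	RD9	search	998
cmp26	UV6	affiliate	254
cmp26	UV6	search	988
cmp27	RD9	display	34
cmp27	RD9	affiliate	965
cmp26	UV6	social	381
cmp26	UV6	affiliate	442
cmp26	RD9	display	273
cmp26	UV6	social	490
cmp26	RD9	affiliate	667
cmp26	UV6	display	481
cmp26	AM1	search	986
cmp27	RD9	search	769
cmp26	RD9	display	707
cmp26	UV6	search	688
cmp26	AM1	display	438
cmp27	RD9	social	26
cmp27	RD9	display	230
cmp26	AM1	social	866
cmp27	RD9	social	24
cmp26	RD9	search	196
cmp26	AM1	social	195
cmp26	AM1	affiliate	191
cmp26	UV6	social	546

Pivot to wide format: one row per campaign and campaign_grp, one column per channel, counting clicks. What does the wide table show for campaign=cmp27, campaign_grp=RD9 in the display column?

Rows with campaign=cmp27, campaign_grp=RD9 and channel=display: clicks values are 931, 34, 230.
3 rows match — count = 3.

3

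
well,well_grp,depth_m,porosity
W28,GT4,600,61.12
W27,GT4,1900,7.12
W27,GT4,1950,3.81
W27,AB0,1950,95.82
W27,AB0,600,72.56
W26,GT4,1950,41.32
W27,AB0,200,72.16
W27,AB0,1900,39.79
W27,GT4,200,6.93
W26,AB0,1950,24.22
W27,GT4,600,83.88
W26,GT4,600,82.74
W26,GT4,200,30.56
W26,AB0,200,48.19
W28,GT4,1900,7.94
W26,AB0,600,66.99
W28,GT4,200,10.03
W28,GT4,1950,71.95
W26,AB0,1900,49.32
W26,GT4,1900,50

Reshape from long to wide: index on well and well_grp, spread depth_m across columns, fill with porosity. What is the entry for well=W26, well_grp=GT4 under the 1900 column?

Wide layout: rows indexed by well and well_grp, columns are the 4 distinct depth_m values (600, 1900, 1950, 200).
Cell (well=W26, well_grp=GT4, depth_m=1900) draws from the long row where well=W26, well_grp=GT4 and depth_m=1900, which has porosity=50.

50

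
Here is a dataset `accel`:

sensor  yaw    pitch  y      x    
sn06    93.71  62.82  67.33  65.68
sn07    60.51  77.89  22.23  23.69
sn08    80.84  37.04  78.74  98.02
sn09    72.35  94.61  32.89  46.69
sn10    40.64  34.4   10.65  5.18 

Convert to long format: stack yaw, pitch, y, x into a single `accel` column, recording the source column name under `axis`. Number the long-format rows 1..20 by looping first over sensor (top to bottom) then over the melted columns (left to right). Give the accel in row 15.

20 rows total (5 × 4). Row 15: index ⌊(15-1)/4⌋ = 3 into sensor → sn09; (15-1) mod 4 = 2 into the melted columns → y.
So row 15 is (sn09, y, 32.89); accel = 32.89.

32.89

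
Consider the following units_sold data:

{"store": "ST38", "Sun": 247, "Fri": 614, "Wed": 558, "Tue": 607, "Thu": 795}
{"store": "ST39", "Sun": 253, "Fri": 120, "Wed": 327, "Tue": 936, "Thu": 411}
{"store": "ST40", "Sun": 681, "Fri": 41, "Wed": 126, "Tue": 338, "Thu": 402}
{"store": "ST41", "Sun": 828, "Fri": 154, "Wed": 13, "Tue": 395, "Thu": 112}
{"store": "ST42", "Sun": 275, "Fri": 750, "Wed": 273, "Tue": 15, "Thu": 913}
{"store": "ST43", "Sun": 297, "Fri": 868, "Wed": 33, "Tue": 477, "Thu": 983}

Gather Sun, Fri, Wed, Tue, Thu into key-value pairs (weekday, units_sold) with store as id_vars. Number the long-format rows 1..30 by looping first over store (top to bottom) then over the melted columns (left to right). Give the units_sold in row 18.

13

30 rows total (6 × 5). Row 18: index ⌊(18-1)/5⌋ = 3 into store → ST41; (18-1) mod 5 = 2 into the melted columns → Wed.
So row 18 is (ST41, Wed, 13); units_sold = 13.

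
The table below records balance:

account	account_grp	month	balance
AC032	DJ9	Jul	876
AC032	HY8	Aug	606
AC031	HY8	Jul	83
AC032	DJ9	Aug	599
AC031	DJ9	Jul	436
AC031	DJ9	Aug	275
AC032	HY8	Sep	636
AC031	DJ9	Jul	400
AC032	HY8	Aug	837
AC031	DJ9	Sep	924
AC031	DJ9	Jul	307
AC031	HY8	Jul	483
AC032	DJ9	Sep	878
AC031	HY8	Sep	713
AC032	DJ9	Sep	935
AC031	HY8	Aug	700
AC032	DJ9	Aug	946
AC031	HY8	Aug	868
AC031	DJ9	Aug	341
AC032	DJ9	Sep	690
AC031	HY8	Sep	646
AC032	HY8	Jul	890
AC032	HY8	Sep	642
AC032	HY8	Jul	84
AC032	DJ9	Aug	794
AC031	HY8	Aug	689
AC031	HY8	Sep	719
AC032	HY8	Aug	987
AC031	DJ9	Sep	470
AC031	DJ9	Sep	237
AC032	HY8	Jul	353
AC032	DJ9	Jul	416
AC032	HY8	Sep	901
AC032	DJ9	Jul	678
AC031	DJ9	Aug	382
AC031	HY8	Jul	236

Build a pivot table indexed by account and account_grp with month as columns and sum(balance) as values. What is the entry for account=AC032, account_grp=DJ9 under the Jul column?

Rows with account=AC032, account_grp=DJ9 and month=Jul: balance values are 876, 416, 678.
876 + 416 + 678 = 1970.

1970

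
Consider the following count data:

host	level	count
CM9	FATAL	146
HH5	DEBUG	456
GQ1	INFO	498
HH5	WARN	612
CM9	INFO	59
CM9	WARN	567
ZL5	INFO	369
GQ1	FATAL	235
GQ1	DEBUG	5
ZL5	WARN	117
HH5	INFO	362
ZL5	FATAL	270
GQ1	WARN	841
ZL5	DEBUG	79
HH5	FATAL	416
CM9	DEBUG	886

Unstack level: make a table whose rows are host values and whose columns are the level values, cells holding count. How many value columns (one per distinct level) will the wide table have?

4

4 distinct level values: INFO, DEBUG, WARN, FATAL.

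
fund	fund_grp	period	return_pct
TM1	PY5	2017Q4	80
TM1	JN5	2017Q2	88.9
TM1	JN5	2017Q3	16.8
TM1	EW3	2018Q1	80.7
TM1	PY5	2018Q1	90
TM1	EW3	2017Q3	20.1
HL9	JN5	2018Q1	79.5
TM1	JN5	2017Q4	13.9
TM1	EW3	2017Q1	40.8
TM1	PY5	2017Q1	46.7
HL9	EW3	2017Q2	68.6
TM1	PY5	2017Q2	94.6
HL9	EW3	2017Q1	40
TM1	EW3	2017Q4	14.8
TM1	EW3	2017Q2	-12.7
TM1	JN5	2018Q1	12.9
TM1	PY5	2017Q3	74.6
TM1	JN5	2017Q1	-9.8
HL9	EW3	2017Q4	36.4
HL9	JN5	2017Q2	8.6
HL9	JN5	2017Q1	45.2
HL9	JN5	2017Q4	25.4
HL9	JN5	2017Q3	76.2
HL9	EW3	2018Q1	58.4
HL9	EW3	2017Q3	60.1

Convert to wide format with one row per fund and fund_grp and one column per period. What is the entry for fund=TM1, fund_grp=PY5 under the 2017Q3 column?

Wide layout: rows indexed by fund and fund_grp, columns are the 5 distinct period values (2017Q4, 2017Q2, 2017Q3, 2018Q1, 2017Q1).
Cell (fund=TM1, fund_grp=PY5, period=2017Q3) draws from the long row where fund=TM1, fund_grp=PY5 and period=2017Q3, which has return_pct=74.6.

74.6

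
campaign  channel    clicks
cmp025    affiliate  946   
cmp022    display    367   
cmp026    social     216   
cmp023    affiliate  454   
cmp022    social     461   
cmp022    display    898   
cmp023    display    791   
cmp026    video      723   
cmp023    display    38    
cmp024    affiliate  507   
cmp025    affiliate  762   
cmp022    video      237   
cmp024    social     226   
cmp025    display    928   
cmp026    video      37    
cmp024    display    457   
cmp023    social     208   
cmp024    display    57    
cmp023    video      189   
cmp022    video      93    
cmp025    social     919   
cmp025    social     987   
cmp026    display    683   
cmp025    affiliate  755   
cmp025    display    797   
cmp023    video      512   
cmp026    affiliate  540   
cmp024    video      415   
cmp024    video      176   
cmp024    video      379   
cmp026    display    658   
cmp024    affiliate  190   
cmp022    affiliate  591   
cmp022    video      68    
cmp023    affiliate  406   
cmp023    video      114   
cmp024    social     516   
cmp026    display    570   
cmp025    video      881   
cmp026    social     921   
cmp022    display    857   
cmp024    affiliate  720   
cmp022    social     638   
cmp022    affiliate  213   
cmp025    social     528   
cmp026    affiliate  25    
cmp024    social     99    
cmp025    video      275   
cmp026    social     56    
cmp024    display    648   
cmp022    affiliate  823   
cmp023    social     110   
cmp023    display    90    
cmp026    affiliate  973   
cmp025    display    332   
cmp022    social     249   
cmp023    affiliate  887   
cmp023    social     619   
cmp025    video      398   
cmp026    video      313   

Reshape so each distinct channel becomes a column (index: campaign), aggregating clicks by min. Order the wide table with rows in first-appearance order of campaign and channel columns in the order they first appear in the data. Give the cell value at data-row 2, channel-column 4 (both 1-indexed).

With rows in first-appearance order of campaign, row 2 is campaign=cmp022. channel columns in first-appearance order: affiliate, display, social, video; column 4 is video.
Long rows with campaign=cmp022, channel=video: min(237, 93, 68) = 68.

68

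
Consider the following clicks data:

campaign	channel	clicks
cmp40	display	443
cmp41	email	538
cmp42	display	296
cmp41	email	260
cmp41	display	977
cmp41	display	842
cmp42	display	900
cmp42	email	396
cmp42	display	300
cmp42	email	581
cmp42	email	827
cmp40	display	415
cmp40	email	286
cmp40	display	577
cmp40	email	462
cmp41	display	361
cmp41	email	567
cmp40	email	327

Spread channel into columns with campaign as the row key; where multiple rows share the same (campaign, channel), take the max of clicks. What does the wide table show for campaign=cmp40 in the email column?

Rows with campaign=cmp40 and channel=email: clicks values are 286, 462, 327.
max(286, 462, 327) = 462.

462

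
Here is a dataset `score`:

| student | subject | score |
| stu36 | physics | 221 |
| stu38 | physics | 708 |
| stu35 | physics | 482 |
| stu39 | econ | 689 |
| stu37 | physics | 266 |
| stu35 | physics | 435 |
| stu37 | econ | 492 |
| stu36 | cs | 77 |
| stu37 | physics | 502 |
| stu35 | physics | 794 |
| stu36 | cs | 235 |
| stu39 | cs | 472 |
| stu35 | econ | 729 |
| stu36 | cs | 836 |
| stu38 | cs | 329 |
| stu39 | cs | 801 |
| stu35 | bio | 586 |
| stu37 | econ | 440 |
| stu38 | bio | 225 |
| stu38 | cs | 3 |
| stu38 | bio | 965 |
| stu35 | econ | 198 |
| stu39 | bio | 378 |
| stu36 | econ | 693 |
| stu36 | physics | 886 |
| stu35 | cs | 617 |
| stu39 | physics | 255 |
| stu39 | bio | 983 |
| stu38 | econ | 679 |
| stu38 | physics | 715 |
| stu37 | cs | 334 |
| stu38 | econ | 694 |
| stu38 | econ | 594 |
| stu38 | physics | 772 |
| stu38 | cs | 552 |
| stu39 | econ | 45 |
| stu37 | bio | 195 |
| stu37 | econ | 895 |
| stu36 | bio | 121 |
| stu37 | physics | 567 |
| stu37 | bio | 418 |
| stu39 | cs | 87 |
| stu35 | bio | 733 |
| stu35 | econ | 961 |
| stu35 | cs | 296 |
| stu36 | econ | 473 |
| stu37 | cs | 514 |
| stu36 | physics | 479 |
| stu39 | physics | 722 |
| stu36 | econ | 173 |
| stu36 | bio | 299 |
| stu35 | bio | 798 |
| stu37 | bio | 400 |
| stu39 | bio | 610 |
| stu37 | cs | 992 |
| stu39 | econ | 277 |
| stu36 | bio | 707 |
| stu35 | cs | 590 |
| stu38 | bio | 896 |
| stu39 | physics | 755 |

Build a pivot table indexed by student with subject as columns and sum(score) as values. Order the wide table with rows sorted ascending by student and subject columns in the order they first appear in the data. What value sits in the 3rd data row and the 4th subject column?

1013

With rows sorted ascending by student, row 3 is student=stu37. subject columns in first-appearance order: physics, econ, cs, bio; column 4 is bio.
Long rows with student=stu37, subject=bio: 195 + 418 + 400 = 1013.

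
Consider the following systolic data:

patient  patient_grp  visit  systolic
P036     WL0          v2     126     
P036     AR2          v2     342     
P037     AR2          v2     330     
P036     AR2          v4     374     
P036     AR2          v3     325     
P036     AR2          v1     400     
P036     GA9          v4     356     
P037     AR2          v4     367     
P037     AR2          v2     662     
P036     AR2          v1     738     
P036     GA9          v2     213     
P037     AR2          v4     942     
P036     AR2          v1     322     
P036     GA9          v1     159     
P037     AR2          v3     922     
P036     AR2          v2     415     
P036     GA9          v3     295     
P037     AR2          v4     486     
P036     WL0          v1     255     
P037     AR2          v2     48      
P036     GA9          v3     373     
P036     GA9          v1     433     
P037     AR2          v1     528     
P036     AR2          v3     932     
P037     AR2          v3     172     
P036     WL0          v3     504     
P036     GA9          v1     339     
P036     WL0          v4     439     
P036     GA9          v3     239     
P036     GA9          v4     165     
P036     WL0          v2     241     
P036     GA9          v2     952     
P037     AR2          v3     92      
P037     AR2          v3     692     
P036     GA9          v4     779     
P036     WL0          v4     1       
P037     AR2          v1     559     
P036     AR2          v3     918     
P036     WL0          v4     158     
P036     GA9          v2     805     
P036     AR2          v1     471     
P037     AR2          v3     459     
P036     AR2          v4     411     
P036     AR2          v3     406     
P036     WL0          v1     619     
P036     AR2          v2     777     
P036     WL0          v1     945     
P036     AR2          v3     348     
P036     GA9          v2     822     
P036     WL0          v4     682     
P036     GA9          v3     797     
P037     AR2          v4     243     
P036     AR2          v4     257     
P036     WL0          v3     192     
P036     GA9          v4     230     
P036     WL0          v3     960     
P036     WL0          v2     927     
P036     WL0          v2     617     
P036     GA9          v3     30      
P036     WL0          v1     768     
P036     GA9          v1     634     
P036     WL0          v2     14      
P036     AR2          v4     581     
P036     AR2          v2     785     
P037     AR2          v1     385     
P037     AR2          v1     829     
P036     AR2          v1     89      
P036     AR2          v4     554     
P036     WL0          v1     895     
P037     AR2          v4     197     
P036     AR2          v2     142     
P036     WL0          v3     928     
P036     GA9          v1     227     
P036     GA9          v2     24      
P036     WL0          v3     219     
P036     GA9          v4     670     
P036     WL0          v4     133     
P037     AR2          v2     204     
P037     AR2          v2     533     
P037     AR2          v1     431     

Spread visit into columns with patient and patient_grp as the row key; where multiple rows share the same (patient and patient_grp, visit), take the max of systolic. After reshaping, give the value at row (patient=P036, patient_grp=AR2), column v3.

932

Rows with patient=P036, patient_grp=AR2 and visit=v3: systolic values are 325, 932, 918, 406, 348.
max(325, 932, 918, 406, 348) = 932.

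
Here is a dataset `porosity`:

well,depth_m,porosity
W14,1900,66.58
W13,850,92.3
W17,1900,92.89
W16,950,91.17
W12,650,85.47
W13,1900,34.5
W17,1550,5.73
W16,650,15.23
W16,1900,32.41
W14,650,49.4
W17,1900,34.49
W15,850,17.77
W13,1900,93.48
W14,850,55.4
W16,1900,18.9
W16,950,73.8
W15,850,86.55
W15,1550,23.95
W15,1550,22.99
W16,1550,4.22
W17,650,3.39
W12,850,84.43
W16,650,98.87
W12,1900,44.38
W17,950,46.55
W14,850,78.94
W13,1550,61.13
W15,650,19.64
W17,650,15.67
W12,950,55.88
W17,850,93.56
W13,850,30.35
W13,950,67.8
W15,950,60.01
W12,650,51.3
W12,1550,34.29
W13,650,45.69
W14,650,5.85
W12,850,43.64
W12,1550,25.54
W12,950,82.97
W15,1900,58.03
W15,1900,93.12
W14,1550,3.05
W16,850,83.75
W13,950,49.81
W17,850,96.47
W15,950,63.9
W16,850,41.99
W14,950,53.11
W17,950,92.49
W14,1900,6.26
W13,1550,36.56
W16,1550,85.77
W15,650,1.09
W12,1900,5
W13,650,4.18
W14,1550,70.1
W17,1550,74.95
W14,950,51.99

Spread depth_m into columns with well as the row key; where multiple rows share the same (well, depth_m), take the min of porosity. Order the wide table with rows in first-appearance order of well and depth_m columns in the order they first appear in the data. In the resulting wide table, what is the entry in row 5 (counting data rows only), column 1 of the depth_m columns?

With rows in first-appearance order of well, row 5 is well=W12. depth_m columns in first-appearance order: 1900, 850, 950, 650, 1550; column 1 is 1900.
Long rows with well=W12, depth_m=1900: min(44.38, 5) = 5.

5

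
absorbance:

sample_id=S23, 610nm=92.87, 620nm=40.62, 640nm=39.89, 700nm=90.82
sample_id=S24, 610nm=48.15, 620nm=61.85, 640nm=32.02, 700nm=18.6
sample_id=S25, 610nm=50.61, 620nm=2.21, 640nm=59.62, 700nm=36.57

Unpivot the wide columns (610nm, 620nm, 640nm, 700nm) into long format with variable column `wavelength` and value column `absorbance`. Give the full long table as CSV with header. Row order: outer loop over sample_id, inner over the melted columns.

sample_id,wavelength,absorbance
S23,610nm,92.87
S23,620nm,40.62
S23,640nm,39.89
S23,700nm,90.82
S24,610nm,48.15
S24,620nm,61.85
S24,640nm,32.02
S24,700nm,18.6
S25,610nm,50.61
S25,620nm,2.21
S25,640nm,59.62
S25,700nm,36.57

Each (sample_id, column) pair becomes one row: 3 × 4 = 12 rows.
For example, (S23, 610nm) → absorbance=92.87.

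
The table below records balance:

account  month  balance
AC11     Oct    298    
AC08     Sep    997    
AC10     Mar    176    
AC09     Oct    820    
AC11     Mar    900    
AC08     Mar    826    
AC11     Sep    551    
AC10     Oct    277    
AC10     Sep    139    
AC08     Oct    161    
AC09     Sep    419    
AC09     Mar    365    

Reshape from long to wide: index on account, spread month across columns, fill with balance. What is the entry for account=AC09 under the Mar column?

365

Wide layout: rows indexed by account, columns are the 3 distinct month values (Oct, Sep, Mar).
Cell (account=AC09, month=Mar) draws from the long row where account=AC09 and month=Mar, which has balance=365.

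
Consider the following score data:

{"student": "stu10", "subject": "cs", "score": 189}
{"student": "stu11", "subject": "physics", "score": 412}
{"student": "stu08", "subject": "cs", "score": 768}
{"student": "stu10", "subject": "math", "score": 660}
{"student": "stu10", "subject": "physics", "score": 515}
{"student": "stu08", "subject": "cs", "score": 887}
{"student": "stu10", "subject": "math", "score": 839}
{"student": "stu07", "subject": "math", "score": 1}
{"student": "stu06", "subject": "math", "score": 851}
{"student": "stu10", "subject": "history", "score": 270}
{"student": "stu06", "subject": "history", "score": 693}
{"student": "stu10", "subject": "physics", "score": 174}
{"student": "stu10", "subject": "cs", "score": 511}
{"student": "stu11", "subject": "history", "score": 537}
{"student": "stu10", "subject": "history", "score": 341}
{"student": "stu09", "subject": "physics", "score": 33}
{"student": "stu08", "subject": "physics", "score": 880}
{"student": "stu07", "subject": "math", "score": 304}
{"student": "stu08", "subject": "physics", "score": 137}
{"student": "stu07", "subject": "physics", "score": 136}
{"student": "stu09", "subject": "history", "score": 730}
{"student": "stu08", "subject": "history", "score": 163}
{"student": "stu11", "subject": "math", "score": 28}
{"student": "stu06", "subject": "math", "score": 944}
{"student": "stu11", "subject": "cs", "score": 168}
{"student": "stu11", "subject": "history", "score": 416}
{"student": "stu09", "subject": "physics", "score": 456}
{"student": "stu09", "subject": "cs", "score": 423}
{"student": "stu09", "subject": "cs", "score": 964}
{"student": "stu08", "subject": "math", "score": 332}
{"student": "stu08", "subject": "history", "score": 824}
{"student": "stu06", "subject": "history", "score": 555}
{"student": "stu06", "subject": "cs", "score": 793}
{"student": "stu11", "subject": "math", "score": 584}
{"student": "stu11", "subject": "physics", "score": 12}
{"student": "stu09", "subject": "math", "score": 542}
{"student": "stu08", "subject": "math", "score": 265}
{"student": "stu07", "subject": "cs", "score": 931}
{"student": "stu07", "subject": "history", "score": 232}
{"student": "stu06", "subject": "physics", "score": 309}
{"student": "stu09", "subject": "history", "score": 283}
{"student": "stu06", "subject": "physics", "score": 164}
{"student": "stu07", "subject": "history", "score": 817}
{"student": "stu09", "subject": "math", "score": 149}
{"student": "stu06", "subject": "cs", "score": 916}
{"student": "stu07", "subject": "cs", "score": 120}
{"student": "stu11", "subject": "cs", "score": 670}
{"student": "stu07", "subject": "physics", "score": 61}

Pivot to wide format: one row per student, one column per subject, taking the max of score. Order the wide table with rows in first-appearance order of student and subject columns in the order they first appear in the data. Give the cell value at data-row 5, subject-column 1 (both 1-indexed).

With rows in first-appearance order of student, row 5 is student=stu06. subject columns in first-appearance order: cs, physics, math, history; column 1 is cs.
Long rows with student=stu06, subject=cs: max(793, 916) = 916.

916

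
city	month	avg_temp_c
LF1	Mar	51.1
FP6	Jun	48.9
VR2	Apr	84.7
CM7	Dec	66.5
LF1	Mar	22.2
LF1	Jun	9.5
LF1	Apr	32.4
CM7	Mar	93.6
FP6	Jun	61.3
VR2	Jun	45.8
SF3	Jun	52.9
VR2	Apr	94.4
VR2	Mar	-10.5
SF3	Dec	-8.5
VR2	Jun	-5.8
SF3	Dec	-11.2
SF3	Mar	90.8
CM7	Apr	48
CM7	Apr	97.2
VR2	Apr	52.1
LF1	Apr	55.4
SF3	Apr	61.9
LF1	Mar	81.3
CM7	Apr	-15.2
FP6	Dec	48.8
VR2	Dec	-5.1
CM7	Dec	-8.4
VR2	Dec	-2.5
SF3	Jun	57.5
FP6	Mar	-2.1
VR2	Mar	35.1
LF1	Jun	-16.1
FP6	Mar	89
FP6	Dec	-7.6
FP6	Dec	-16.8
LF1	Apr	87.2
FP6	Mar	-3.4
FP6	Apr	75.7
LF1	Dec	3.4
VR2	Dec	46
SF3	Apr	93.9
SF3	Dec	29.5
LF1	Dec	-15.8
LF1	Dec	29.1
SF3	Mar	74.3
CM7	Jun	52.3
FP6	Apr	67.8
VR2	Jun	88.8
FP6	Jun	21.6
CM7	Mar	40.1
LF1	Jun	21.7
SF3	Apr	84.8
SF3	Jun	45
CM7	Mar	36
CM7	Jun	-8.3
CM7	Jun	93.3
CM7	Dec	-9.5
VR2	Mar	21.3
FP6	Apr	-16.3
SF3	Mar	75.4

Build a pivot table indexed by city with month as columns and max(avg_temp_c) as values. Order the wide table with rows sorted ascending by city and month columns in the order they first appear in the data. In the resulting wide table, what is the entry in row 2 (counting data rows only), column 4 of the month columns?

With rows sorted ascending by city, row 2 is city=FP6. month columns in first-appearance order: Mar, Jun, Apr, Dec; column 4 is Dec.
Long rows with city=FP6, month=Dec: max(48.8, -7.6, -16.8) = 48.8.

48.8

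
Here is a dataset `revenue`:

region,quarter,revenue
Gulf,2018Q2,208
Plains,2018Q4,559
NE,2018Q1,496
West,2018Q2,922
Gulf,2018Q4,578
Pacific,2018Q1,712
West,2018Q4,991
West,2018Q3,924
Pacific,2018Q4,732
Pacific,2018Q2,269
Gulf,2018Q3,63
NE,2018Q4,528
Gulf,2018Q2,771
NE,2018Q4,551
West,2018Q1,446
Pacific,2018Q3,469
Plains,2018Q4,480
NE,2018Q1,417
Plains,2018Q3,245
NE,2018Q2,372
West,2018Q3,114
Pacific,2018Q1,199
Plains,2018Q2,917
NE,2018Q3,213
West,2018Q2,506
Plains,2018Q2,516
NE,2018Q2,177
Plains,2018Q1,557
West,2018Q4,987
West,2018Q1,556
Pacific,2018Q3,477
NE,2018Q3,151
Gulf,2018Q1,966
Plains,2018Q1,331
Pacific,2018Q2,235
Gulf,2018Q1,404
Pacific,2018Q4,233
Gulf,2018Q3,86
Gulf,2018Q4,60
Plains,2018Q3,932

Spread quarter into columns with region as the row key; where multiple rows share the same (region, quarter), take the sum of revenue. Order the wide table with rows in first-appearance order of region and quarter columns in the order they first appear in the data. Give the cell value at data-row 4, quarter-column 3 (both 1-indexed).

With rows in first-appearance order of region, row 4 is region=West. quarter columns in first-appearance order: 2018Q2, 2018Q4, 2018Q1, 2018Q3; column 3 is 2018Q1.
Long rows with region=West, quarter=2018Q1: 446 + 556 = 1002.

1002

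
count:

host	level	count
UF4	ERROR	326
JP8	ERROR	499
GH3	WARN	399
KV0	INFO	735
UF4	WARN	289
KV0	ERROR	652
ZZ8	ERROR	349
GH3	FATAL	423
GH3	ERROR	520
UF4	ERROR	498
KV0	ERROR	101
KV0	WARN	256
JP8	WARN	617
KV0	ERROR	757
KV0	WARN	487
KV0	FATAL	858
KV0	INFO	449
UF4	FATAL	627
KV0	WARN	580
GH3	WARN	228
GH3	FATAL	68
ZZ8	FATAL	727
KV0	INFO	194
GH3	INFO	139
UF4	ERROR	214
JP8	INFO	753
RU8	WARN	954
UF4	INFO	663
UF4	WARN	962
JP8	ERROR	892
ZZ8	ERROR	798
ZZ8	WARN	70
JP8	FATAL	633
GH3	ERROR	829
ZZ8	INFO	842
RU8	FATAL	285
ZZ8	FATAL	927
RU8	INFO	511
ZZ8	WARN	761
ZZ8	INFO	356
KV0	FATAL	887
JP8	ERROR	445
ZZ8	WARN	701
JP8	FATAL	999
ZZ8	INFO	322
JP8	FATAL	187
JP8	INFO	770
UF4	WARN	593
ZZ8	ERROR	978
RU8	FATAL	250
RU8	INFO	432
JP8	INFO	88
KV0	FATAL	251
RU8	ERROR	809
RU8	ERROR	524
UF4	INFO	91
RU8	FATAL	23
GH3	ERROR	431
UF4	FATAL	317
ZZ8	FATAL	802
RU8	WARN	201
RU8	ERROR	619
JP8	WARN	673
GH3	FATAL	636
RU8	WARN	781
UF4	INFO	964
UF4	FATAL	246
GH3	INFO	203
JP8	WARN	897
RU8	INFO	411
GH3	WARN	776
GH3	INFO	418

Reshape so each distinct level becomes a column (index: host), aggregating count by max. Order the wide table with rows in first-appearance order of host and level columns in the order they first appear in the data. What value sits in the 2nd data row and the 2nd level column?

897

With rows in first-appearance order of host, row 2 is host=JP8. level columns in first-appearance order: ERROR, WARN, INFO, FATAL; column 2 is WARN.
Long rows with host=JP8, level=WARN: max(617, 673, 897) = 897.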